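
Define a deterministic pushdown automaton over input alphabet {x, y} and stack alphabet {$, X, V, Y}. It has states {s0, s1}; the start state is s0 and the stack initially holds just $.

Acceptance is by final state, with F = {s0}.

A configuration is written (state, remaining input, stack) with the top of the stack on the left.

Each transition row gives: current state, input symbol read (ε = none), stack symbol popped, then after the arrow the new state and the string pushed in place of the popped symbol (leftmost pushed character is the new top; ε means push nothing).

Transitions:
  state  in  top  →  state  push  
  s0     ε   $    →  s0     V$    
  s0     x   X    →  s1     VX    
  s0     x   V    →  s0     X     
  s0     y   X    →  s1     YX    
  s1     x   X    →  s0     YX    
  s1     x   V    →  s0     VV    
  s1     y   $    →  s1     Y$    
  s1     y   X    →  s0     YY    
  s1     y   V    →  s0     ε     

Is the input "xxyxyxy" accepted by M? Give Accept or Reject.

(s0, xxyxyxy, $) ⊢ (s0, xxyxyxy, V$) ⊢ (s0, xyxyxy, X$) ⊢ (s1, yxyxy, VX$) ⊢ (s0, xyxy, X$) ⊢ (s1, yxy, VX$) ⊢ (s0, xy, X$) ⊢ (s1, y, VX$) ⊢ (s0, ε, X$)
All input consumed; state s0 ∈ F.

Accept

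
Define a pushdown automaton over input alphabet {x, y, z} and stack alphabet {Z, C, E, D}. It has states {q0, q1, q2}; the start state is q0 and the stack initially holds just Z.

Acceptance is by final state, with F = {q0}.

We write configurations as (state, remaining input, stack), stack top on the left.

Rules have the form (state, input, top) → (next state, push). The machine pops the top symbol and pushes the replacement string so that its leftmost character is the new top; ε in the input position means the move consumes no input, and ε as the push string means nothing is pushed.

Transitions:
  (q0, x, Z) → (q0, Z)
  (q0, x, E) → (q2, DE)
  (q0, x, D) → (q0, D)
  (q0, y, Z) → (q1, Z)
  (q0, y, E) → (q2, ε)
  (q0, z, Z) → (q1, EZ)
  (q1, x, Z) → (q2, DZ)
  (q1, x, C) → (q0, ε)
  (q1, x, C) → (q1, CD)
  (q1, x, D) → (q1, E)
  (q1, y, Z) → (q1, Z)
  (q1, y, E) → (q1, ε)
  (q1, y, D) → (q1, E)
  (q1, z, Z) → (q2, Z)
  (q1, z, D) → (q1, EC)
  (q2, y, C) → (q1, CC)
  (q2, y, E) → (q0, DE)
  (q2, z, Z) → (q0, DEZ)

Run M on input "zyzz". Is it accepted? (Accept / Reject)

Accept

One accepting computation: (q0, zyzz, Z) ⊢ (q1, yzz, EZ) ⊢ (q1, zz, Z) ⊢ (q2, z, Z) ⊢ (q0, ε, DEZ)
All input consumed and state q0 ∈ F.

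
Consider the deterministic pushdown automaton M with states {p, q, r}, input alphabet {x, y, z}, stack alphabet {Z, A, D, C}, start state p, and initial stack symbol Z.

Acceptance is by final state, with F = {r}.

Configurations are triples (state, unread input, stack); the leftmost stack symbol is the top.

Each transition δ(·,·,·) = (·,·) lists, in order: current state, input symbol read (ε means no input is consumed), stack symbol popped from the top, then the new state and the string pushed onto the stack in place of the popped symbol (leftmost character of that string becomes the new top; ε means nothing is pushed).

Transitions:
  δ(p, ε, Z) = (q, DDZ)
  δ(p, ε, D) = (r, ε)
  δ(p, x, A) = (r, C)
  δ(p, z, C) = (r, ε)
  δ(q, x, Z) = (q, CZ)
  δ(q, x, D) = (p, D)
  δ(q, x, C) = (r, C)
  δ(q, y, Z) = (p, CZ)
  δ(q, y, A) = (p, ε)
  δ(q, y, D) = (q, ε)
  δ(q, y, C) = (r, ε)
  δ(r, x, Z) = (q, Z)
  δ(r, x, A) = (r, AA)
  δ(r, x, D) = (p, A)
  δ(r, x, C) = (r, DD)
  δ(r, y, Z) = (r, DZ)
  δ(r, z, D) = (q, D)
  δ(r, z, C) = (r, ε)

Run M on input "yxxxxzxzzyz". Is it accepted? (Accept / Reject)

(p, yxxxxzxzzyz, Z) ⊢ (q, yxxxxzxzzyz, DDZ) ⊢ (q, xxxxzxzzyz, DZ) ⊢ (p, xxxzxzzyz, DZ) ⊢ (r, xxxzxzzyz, Z) ⊢ (q, xxzxzzyz, Z) ⊢ (q, xzxzzyz, CZ) ⊢ (r, zxzzyz, CZ) ⊢ (r, xzzyz, Z) ⊢ (q, zzyz, Z)
No transition applies at (q, zzyz, Z); input not fully consumed.

Reject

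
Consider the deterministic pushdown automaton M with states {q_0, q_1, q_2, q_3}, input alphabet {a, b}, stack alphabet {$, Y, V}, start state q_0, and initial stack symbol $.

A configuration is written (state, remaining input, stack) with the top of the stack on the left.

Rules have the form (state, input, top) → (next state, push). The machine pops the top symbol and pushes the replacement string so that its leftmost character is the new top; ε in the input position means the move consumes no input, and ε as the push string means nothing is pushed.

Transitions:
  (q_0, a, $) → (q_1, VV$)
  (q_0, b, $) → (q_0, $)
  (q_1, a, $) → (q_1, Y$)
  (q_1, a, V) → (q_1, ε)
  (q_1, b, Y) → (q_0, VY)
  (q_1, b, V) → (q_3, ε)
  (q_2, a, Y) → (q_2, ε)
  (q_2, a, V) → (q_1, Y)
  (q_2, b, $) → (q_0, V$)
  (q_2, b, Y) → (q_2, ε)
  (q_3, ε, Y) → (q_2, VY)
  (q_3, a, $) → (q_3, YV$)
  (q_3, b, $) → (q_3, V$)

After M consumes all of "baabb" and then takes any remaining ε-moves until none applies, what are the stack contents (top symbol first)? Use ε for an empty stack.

V$

(q_0, baabb, $)
  read b, top $: go to q_0, push $ → (q_0, aabb, $)
  read a, top $: go to q_1, push VV$ → (q_1, abb, VV$)
  read a, top V: go to q_1, push ε → (q_1, bb, V$)
  read b, top V: go to q_3, push ε → (q_3, b, $)
  read b, top $: go to q_3, push V$ → (q_3, ε, V$)
All input consumed in state q_3 with stack V$.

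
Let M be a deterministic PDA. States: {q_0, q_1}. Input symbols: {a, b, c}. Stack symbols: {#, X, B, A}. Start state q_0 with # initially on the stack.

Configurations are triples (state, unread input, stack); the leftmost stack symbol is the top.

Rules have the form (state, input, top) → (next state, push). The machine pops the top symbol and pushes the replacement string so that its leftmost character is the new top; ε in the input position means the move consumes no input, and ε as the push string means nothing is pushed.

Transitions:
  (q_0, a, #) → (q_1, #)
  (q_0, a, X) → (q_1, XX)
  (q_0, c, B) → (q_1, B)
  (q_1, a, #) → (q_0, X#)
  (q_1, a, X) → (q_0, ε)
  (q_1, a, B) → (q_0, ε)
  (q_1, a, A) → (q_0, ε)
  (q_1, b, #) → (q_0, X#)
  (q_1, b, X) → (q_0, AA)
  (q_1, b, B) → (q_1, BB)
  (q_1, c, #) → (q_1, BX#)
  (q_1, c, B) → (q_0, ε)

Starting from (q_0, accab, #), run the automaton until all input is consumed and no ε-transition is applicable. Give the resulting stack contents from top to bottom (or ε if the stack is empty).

(q_0, accab, #)
  read a, top #: go to q_1, push # → (q_1, ccab, #)
  read c, top #: go to q_1, push BX# → (q_1, cab, BX#)
  read c, top B: go to q_0, push ε → (q_0, ab, X#)
  read a, top X: go to q_1, push XX → (q_1, b, XX#)
  read b, top X: go to q_0, push AA → (q_0, ε, AAX#)
All input consumed in state q_0 with stack AAX#.

AAX#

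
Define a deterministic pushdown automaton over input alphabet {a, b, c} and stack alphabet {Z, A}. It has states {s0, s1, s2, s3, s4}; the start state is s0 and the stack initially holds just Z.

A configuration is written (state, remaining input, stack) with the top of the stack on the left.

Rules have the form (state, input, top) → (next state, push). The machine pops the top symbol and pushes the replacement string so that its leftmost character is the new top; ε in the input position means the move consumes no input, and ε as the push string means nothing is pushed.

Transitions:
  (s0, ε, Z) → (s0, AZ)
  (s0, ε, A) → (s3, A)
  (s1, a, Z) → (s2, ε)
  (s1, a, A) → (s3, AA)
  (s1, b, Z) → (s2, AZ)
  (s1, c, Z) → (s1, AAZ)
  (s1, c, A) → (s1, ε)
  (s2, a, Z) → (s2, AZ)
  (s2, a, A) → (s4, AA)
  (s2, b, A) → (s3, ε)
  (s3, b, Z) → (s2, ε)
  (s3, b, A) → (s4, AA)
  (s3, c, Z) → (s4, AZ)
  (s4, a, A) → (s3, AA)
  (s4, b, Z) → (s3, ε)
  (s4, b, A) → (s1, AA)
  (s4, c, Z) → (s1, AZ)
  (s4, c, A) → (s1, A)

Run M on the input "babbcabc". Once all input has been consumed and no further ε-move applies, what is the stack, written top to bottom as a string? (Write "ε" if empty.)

AAAAAAZ

(s0, babbcabc, Z) ⊢ (s0, babbcabc, AZ) ⊢ (s3, babbcabc, AZ) ⊢ (s4, abbcabc, AAZ) ⊢ (s3, bbcabc, AAAZ) ⊢ (s4, bcabc, AAAAZ) ⊢ (s1, cabc, AAAAAZ) ⊢ (s1, abc, AAAAZ) ⊢ (s3, bc, AAAAAZ) ⊢ (s4, c, AAAAAAZ) ⊢ (s1, ε, AAAAAAZ)
All input consumed in state s1 with stack AAAAAAZ.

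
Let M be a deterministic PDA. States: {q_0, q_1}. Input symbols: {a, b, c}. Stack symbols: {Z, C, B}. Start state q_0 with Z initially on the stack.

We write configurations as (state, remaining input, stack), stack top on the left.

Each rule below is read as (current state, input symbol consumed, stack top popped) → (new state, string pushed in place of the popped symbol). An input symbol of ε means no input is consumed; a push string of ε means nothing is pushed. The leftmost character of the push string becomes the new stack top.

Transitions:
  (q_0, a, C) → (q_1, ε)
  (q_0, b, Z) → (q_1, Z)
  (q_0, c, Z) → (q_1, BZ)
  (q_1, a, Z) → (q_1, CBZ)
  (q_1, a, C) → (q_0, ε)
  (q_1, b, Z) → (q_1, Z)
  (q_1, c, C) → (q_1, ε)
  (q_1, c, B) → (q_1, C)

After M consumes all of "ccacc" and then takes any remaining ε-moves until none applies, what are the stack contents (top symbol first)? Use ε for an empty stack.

CZ

(q_0, ccacc, Z)
  read c, top Z: go to q_1, push BZ → (q_1, cacc, BZ)
  read c, top B: go to q_1, push C → (q_1, acc, CZ)
  read a, top C: go to q_0, push ε → (q_0, cc, Z)
  read c, top Z: go to q_1, push BZ → (q_1, c, BZ)
  read c, top B: go to q_1, push C → (q_1, ε, CZ)
All input consumed in state q_1 with stack CZ.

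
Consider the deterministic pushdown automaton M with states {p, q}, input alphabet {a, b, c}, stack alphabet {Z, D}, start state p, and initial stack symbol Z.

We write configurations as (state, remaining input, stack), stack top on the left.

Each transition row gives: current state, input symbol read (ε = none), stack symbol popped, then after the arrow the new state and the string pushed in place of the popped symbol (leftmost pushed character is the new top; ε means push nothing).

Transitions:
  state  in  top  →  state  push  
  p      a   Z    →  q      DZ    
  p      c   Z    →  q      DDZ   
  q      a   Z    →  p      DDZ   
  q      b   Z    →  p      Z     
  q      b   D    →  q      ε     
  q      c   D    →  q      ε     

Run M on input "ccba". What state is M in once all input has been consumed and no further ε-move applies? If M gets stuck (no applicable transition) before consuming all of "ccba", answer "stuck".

p

(p, ccba, Z)
  read c, top Z: go to q, push DDZ → (q, cba, DDZ)
  read c, top D: go to q, push ε → (q, ba, DZ)
  read b, top D: go to q, push ε → (q, a, Z)
  read a, top Z: go to p, push DDZ → (p, ε, DDZ)
All input consumed; M is in state p.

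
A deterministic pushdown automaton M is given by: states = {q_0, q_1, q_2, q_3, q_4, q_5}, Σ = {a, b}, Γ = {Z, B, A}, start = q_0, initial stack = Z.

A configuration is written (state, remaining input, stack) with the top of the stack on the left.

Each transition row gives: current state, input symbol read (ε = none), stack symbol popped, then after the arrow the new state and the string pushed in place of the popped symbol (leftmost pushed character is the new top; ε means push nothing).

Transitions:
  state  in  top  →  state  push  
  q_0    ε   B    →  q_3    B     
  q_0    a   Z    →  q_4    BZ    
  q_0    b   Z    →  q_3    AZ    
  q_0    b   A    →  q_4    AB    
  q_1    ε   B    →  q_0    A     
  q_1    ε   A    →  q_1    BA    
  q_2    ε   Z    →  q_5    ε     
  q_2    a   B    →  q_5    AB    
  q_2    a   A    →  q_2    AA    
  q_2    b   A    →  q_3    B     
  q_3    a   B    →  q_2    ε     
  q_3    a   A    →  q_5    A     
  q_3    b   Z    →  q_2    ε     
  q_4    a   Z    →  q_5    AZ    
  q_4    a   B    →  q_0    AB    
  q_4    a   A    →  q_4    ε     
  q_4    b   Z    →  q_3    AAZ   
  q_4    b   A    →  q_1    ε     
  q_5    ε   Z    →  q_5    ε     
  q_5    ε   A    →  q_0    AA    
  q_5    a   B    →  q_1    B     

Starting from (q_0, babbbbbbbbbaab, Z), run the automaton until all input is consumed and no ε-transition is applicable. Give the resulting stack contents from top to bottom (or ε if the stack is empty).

(q_0, babbbbbbbbbaab, Z)
  read b, top Z: go to q_3, push AZ → (q_3, abbbbbbbbbaab, AZ)
  read a, top A: go to q_5, push A → (q_5, bbbbbbbbbaab, AZ)
  ε-move, top A: go to q_0, push AA → (q_0, bbbbbbbbbaab, AAZ)
  read b, top A: go to q_4, push AB → (q_4, bbbbbbbbaab, ABAZ)
  read b, top A: go to q_1, push ε → (q_1, bbbbbbbaab, BAZ)
  ε-move, top B: go to q_0, push A → (q_0, bbbbbbbaab, AAZ)
  read b, top A: go to q_4, push AB → (q_4, bbbbbbaab, ABAZ)
  read b, top A: go to q_1, push ε → (q_1, bbbbbaab, BAZ)
  ε-move, top B: go to q_0, push A → (q_0, bbbbbaab, AAZ)
  read b, top A: go to q_4, push AB → (q_4, bbbbaab, ABAZ)
  read b, top A: go to q_1, push ε → (q_1, bbbaab, BAZ)
  ε-move, top B: go to q_0, push A → (q_0, bbbaab, AAZ)
  read b, top A: go to q_4, push AB → (q_4, bbaab, ABAZ)
  read b, top A: go to q_1, push ε → (q_1, baab, BAZ)
  ε-move, top B: go to q_0, push A → (q_0, baab, AAZ)
  read b, top A: go to q_4, push AB → (q_4, aab, ABAZ)
  read a, top A: go to q_4, push ε → (q_4, ab, BAZ)
  read a, top B: go to q_0, push AB → (q_0, b, ABAZ)
  read b, top A: go to q_4, push AB → (q_4, ε, ABBAZ)
All input consumed in state q_4 with stack ABBAZ.

ABBAZ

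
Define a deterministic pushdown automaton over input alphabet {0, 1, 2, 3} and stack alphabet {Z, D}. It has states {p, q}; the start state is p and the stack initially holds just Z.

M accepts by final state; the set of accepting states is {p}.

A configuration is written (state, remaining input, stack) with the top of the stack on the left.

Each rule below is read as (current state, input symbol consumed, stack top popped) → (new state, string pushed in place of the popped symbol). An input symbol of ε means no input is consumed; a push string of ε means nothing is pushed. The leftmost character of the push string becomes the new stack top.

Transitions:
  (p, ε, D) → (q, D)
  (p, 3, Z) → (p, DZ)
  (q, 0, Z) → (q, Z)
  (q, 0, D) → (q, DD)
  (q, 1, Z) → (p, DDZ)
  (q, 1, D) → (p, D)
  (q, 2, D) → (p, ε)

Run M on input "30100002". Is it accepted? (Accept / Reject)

(p, 30100002, Z)
  read 3, top Z: go to p, push DZ → (p, 0100002, DZ)
  ε-move, top D: go to q, push D → (q, 0100002, DZ)
  read 0, top D: go to q, push DD → (q, 100002, DDZ)
  read 1, top D: go to p, push D → (p, 00002, DDZ)
  ε-move, top D: go to q, push D → (q, 00002, DDZ)
  read 0, top D: go to q, push DD → (q, 0002, DDDZ)
  read 0, top D: go to q, push DD → (q, 002, DDDDZ)
  read 0, top D: go to q, push DD → (q, 02, DDDDDZ)
  read 0, top D: go to q, push DD → (q, 2, DDDDDDZ)
  read 2, top D: go to p, push ε → (p, ε, DDDDDZ)
All input consumed; state p ∈ F.

Accept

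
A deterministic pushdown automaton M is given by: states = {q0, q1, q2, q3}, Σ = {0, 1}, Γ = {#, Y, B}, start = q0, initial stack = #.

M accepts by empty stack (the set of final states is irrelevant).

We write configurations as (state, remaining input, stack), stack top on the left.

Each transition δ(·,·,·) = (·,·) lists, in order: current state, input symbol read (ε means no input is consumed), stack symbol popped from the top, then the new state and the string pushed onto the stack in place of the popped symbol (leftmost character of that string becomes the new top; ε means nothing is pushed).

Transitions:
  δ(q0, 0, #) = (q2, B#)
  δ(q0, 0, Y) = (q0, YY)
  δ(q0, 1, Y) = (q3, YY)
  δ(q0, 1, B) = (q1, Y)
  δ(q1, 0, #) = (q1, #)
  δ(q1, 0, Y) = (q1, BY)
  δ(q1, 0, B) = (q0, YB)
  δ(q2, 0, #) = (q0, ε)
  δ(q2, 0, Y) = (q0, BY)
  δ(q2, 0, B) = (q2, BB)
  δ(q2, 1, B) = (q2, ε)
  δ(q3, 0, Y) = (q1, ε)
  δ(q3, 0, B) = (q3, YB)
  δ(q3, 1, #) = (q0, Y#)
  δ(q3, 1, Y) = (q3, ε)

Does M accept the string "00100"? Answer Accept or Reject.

(q0, 00100, #)
  read 0, top #: go to q2, push B# → (q2, 0100, B#)
  read 0, top B: go to q2, push BB → (q2, 100, BB#)
  read 1, top B: go to q2, push ε → (q2, 00, B#)
  read 0, top B: go to q2, push BB → (q2, 0, BB#)
  read 0, top B: go to q2, push BB → (q2, ε, BBB#)
All input consumed; stack is BBB#, not empty, and no further ε-move applies.

Reject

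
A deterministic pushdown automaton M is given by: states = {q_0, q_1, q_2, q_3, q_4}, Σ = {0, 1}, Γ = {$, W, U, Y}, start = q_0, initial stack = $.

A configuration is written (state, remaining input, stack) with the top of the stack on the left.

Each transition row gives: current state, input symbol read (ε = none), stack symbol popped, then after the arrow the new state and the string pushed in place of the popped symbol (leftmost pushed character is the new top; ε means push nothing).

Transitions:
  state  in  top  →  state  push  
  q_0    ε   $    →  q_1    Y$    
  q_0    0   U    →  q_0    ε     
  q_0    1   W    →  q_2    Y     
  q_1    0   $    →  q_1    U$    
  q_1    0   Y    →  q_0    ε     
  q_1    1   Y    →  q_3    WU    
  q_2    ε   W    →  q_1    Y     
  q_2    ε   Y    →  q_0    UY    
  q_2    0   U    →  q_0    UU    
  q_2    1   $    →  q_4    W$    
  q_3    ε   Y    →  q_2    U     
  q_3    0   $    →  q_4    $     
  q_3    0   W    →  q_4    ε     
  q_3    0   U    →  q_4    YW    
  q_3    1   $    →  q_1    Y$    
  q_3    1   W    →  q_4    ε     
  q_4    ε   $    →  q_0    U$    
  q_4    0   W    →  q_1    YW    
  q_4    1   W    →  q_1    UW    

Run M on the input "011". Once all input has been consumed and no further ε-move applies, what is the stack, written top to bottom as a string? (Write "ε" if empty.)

U$

(q_0, 011, $) ⊢ (q_1, 011, Y$) ⊢ (q_0, 11, $) ⊢ (q_1, 11, Y$) ⊢ (q_3, 1, WU$) ⊢ (q_4, ε, U$)
All input consumed in state q_4 with stack U$.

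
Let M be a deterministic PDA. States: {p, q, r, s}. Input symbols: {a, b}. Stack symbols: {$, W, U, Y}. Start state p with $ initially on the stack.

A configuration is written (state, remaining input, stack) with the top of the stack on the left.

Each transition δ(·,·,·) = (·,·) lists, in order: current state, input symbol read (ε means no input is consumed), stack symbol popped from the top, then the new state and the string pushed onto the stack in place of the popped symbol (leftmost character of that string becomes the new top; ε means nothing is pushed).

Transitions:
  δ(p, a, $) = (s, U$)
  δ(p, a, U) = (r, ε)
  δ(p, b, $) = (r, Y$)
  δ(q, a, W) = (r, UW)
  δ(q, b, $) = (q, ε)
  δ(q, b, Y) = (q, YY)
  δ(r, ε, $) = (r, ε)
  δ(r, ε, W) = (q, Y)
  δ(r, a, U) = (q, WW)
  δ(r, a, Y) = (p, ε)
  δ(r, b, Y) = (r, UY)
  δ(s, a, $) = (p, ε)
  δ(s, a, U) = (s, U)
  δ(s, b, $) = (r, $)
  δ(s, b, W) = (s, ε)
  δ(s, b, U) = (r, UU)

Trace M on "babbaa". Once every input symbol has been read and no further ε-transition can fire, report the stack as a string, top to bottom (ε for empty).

(p, babbaa, $) ⊢ (r, abbaa, Y$) ⊢ (p, bbaa, $) ⊢ (r, baa, Y$) ⊢ (r, aa, UY$) ⊢ (q, a, WWY$) ⊢ (r, ε, UWWY$)
All input consumed in state r with stack UWWY$.

UWWY$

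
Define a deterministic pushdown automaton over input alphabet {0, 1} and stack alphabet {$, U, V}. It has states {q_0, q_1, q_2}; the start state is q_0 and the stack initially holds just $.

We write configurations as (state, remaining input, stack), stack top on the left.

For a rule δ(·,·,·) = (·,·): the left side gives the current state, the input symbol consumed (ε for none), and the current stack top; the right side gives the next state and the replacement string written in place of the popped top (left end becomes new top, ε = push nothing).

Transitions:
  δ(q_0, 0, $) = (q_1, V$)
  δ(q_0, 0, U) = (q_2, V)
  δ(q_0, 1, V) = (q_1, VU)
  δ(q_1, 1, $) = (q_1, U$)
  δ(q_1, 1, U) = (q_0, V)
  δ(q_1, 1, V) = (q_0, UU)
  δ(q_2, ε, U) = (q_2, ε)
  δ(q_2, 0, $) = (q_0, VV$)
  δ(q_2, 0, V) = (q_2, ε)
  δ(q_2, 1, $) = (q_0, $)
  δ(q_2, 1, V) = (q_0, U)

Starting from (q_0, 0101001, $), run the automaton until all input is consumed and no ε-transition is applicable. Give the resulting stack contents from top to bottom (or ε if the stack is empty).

(q_0, 0101001, $) ⊢ (q_1, 101001, V$) ⊢ (q_0, 01001, UU$) ⊢ (q_2, 1001, VU$) ⊢ (q_0, 001, UU$) ⊢ (q_2, 01, VU$) ⊢ (q_2, 1, U$) ⊢ (q_2, 1, $) ⊢ (q_0, ε, $)
All input consumed in state q_0 with stack $.

$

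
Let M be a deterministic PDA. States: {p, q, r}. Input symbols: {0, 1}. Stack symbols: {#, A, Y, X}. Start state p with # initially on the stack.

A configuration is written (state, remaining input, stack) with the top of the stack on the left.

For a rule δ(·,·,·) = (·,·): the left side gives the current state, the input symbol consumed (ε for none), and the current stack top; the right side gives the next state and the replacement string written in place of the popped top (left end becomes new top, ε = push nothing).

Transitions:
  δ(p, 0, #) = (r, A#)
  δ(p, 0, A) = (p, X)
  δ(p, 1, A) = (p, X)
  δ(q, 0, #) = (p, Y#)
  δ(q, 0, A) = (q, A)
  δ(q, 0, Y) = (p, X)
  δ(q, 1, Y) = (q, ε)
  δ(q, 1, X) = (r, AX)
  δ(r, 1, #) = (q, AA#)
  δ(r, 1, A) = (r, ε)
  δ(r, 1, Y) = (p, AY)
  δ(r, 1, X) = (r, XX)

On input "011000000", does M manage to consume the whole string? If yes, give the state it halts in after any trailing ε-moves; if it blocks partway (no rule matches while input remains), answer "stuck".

(p, 011000000, #) ⊢ (r, 11000000, A#) ⊢ (r, 1000000, #) ⊢ (q, 000000, AA#) ⊢ (q, 00000, AA#) ⊢ (q, 0000, AA#) ⊢ (q, 000, AA#) ⊢ (q, 00, AA#) ⊢ (q, 0, AA#) ⊢ (q, ε, AA#)
All input consumed; M is in state q.

q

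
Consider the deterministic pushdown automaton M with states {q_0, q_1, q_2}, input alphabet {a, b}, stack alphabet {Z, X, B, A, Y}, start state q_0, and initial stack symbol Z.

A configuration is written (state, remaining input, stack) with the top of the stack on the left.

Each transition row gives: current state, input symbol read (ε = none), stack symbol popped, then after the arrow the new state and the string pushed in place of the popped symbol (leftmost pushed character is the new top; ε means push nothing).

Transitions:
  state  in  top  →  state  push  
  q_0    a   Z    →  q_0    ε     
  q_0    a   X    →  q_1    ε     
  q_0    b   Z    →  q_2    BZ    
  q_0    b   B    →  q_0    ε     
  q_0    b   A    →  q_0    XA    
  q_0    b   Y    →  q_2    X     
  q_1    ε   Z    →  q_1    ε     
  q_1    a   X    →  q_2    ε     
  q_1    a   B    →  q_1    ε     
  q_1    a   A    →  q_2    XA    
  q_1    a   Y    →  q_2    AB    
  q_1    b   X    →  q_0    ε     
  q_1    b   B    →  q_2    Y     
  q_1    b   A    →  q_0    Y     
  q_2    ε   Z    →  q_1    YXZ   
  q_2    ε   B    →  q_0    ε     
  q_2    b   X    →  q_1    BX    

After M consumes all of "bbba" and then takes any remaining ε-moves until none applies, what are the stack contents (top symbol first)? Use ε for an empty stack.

(q_0, bbba, Z)
  read b, top Z: go to q_2, push BZ → (q_2, bba, BZ)
  ε-move, top B: go to q_0, push ε → (q_0, bba, Z)
  read b, top Z: go to q_2, push BZ → (q_2, ba, BZ)
  ε-move, top B: go to q_0, push ε → (q_0, ba, Z)
  read b, top Z: go to q_2, push BZ → (q_2, a, BZ)
  ε-move, top B: go to q_0, push ε → (q_0, a, Z)
  read a, top Z: go to q_0, push ε → (q_0, ε, ε)
All input consumed in state q_0 with stack ε.

ε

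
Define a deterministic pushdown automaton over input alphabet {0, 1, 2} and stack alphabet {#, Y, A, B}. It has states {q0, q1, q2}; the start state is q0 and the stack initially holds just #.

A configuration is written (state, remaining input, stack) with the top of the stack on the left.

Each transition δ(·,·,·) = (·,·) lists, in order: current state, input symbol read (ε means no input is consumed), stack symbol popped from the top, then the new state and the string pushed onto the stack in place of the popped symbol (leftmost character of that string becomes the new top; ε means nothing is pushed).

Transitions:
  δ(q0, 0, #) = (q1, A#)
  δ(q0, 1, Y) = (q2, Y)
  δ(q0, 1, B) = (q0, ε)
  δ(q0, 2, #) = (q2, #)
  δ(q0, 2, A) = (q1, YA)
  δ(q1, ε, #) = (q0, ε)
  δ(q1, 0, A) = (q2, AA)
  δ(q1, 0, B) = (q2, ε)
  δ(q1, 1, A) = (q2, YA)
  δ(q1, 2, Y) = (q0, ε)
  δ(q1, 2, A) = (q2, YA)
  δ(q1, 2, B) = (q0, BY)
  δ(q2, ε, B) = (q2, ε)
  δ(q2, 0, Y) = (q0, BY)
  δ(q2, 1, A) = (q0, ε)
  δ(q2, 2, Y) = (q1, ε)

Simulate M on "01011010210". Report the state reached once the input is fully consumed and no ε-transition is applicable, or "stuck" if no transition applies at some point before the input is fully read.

stuck

(q0, 01011010210, #)
  read 0, top #: go to q1, push A# → (q1, 1011010210, A#)
  read 1, top A: go to q2, push YA → (q2, 011010210, YA#)
  read 0, top Y: go to q0, push BY → (q0, 11010210, BYA#)
  read 1, top B: go to q0, push ε → (q0, 1010210, YA#)
  read 1, top Y: go to q2, push Y → (q2, 010210, YA#)
  read 0, top Y: go to q0, push BY → (q0, 10210, BYA#)
  read 1, top B: go to q0, push ε → (q0, 0210, YA#)
No transition for (q0, 0, top Y); M blocks with input 0210 remaining.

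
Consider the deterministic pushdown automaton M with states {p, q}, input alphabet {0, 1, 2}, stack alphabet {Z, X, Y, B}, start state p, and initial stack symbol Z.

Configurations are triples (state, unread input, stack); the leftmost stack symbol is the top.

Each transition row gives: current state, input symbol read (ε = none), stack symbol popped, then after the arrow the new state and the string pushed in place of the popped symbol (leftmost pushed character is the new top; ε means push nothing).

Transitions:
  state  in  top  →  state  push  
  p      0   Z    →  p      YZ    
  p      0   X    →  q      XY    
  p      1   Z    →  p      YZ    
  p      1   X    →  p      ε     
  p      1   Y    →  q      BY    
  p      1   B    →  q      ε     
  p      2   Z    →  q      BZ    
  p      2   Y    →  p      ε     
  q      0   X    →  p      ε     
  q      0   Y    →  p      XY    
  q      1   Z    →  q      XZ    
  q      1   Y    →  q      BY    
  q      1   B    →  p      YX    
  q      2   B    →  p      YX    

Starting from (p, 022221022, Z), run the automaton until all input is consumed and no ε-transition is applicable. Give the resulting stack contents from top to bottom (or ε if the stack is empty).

BZ

(p, 022221022, Z)
  read 0, top Z: go to p, push YZ → (p, 22221022, YZ)
  read 2, top Y: go to p, push ε → (p, 2221022, Z)
  read 2, top Z: go to q, push BZ → (q, 221022, BZ)
  read 2, top B: go to p, push YX → (p, 21022, YXZ)
  read 2, top Y: go to p, push ε → (p, 1022, XZ)
  read 1, top X: go to p, push ε → (p, 022, Z)
  read 0, top Z: go to p, push YZ → (p, 22, YZ)
  read 2, top Y: go to p, push ε → (p, 2, Z)
  read 2, top Z: go to q, push BZ → (q, ε, BZ)
All input consumed in state q with stack BZ.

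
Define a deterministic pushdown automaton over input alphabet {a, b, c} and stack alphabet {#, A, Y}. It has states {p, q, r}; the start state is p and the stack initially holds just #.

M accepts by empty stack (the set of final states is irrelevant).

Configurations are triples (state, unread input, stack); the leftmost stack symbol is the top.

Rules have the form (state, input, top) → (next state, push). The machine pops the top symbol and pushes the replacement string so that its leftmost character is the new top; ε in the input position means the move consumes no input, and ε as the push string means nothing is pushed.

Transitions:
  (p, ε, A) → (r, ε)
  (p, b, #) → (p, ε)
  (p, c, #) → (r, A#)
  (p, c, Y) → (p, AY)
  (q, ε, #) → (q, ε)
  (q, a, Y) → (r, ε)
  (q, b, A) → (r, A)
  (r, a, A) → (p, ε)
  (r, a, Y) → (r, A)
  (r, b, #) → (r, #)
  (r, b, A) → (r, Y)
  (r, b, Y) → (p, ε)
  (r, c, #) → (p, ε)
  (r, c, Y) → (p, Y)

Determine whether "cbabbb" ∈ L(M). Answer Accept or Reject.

(p, cbabbb, #) ⊢ (r, babbb, A#) ⊢ (r, abbb, Y#) ⊢ (r, bbb, A#) ⊢ (r, bb, Y#) ⊢ (p, b, #) ⊢ (p, ε, ε)
All input consumed and the stack is empty.

Accept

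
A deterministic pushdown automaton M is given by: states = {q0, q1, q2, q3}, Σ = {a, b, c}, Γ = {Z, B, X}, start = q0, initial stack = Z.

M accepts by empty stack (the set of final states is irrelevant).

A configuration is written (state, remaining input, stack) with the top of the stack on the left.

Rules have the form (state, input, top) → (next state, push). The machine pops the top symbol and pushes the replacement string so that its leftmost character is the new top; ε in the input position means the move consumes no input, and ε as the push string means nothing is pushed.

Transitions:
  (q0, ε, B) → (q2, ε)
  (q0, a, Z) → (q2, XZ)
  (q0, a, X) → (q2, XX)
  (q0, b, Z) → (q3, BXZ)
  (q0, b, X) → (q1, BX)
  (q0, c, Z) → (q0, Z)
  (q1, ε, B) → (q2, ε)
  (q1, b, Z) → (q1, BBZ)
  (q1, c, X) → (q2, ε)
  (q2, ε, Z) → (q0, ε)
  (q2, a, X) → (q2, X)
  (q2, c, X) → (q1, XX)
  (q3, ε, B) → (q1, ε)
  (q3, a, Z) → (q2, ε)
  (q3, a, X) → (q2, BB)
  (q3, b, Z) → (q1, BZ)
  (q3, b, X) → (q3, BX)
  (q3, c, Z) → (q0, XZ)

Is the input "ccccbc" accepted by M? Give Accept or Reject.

(q0, ccccbc, Z)
  read c, top Z: go to q0, push Z → (q0, cccbc, Z)
  read c, top Z: go to q0, push Z → (q0, ccbc, Z)
  read c, top Z: go to q0, push Z → (q0, cbc, Z)
  read c, top Z: go to q0, push Z → (q0, bc, Z)
  read b, top Z: go to q3, push BXZ → (q3, c, BXZ)
  ε-move, top B: go to q1, push ε → (q1, c, XZ)
  read c, top X: go to q2, push ε → (q2, ε, Z)
  ε-move, top Z: go to q0, push ε → (q0, ε, ε)
All input consumed and the stack is empty.

Accept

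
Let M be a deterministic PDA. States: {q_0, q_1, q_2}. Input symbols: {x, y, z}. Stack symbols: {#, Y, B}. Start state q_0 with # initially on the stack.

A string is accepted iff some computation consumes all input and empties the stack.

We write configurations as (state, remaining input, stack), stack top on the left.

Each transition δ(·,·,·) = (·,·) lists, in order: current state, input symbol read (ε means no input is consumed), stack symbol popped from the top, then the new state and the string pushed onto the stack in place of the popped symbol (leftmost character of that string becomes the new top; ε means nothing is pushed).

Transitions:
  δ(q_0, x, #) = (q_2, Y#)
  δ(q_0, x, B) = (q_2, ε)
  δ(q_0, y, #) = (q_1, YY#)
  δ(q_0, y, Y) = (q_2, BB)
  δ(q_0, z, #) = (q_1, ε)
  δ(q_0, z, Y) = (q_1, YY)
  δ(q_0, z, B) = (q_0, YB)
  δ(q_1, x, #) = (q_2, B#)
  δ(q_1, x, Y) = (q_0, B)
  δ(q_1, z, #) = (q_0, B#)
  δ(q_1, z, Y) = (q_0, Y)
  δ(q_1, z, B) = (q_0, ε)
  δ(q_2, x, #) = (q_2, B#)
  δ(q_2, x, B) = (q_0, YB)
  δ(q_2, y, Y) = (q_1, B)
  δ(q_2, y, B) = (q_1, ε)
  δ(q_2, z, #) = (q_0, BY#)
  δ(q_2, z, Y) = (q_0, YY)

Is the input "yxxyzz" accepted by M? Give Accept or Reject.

(q_0, yxxyzz, #)
  read y, top #: go to q_1, push YY# → (q_1, xxyzz, YY#)
  read x, top Y: go to q_0, push B → (q_0, xyzz, BY#)
  read x, top B: go to q_2, push ε → (q_2, yzz, Y#)
  read y, top Y: go to q_1, push B → (q_1, zz, B#)
  read z, top B: go to q_0, push ε → (q_0, z, #)
  read z, top #: go to q_1, push ε → (q_1, ε, ε)
All input consumed and the stack is empty.

Accept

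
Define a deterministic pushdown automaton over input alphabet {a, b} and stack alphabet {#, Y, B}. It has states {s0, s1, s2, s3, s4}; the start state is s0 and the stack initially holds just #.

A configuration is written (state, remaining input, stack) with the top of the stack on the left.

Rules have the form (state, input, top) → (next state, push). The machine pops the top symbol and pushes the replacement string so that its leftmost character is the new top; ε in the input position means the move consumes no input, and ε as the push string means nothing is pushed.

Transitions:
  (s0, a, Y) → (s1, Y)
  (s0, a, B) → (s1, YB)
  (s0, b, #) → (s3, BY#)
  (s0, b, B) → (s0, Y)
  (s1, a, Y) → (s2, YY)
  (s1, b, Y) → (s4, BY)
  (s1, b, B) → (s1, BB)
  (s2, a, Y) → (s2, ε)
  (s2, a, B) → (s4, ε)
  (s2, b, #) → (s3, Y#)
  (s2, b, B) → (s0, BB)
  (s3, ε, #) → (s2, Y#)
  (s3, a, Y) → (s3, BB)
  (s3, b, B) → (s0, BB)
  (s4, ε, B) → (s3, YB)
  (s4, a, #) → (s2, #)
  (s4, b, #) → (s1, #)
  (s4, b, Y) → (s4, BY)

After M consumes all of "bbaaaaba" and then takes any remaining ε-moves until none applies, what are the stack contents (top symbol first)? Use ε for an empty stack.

YBBBY#

(s0, bbaaaaba, #)
  read b, top #: go to s3, push BY# → (s3, baaaaba, BY#)
  read b, top B: go to s0, push BB → (s0, aaaaba, BBY#)
  read a, top B: go to s1, push YB → (s1, aaaba, YBBY#)
  read a, top Y: go to s2, push YY → (s2, aaba, YYBBY#)
  read a, top Y: go to s2, push ε → (s2, aba, YBBY#)
  read a, top Y: go to s2, push ε → (s2, ba, BBY#)
  read b, top B: go to s0, push BB → (s0, a, BBBY#)
  read a, top B: go to s1, push YB → (s1, ε, YBBBY#)
All input consumed in state s1 with stack YBBBY#.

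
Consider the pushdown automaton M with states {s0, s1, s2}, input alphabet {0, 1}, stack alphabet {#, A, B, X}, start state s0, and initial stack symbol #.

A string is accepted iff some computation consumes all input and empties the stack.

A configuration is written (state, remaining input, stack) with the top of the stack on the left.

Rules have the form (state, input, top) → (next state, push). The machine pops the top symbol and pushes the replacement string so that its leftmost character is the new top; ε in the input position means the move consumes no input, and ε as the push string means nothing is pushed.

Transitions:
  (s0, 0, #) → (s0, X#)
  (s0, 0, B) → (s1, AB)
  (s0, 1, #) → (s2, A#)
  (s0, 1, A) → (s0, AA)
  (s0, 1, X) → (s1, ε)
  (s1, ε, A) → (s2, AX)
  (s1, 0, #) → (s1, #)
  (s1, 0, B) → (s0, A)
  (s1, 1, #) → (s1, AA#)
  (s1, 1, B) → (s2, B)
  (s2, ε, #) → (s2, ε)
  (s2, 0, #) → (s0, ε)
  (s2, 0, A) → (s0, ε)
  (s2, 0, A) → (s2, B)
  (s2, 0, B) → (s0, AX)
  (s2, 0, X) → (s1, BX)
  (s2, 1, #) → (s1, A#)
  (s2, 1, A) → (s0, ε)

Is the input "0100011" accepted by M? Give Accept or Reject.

No computation consumes all input and empties the stack.

Reject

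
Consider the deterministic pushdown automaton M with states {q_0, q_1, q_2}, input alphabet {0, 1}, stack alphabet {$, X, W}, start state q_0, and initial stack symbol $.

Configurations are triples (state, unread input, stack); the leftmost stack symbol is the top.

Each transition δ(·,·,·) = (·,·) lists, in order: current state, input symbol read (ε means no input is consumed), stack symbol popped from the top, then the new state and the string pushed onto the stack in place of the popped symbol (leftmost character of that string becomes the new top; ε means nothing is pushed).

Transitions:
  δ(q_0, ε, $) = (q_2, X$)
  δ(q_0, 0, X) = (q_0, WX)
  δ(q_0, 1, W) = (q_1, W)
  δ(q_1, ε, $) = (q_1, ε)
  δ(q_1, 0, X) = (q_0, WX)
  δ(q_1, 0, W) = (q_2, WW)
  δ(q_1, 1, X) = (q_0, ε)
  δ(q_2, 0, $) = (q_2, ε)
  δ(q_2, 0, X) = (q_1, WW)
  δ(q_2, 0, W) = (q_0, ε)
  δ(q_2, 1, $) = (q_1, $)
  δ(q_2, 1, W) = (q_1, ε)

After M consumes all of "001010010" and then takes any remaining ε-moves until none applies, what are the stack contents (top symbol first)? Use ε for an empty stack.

(q_0, 001010010, $)
  ε-move, top $: go to q_2, push X$ → (q_2, 001010010, X$)
  read 0, top X: go to q_1, push WW → (q_1, 01010010, WW$)
  read 0, top W: go to q_2, push WW → (q_2, 1010010, WWW$)
  read 1, top W: go to q_1, push ε → (q_1, 010010, WW$)
  read 0, top W: go to q_2, push WW → (q_2, 10010, WWW$)
  read 1, top W: go to q_1, push ε → (q_1, 0010, WW$)
  read 0, top W: go to q_2, push WW → (q_2, 010, WWW$)
  read 0, top W: go to q_0, push ε → (q_0, 10, WW$)
  read 1, top W: go to q_1, push W → (q_1, 0, WW$)
  read 0, top W: go to q_2, push WW → (q_2, ε, WWW$)
All input consumed in state q_2 with stack WWW$.

WWW$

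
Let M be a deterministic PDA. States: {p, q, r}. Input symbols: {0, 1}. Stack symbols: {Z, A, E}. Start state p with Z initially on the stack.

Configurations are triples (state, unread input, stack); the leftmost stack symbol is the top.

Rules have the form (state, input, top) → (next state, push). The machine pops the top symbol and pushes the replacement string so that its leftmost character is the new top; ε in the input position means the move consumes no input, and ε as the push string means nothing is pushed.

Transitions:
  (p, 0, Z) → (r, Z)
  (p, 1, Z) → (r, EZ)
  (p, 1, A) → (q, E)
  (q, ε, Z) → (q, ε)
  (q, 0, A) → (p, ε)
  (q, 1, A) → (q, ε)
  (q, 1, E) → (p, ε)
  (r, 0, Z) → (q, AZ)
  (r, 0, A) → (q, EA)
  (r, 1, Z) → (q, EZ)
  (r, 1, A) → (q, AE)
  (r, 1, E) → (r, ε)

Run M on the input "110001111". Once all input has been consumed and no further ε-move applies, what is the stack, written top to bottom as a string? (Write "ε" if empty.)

(p, 110001111, Z) ⊢ (r, 10001111, EZ) ⊢ (r, 0001111, Z) ⊢ (q, 001111, AZ) ⊢ (p, 01111, Z) ⊢ (r, 1111, Z) ⊢ (q, 111, EZ) ⊢ (p, 11, Z) ⊢ (r, 1, EZ) ⊢ (r, ε, Z)
All input consumed in state r with stack Z.

Z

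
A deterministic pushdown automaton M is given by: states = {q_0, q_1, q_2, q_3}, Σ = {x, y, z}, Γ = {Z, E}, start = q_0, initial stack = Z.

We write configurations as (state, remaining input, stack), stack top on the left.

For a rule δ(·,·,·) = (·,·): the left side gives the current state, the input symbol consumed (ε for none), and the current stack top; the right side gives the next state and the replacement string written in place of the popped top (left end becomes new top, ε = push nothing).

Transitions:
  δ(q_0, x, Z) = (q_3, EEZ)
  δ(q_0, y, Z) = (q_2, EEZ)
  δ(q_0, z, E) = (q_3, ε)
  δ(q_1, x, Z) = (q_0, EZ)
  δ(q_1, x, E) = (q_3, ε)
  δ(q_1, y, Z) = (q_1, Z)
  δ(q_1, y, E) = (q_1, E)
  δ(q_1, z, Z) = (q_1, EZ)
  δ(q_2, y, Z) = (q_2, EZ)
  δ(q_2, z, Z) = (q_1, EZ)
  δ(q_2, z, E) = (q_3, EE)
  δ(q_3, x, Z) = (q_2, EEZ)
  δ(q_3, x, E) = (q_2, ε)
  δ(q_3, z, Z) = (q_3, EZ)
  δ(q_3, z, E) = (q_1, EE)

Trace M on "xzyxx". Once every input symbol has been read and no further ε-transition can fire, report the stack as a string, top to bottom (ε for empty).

EZ

(q_0, xzyxx, Z)
  read x, top Z: go to q_3, push EEZ → (q_3, zyxx, EEZ)
  read z, top E: go to q_1, push EE → (q_1, yxx, EEEZ)
  read y, top E: go to q_1, push E → (q_1, xx, EEEZ)
  read x, top E: go to q_3, push ε → (q_3, x, EEZ)
  read x, top E: go to q_2, push ε → (q_2, ε, EZ)
All input consumed in state q_2 with stack EZ.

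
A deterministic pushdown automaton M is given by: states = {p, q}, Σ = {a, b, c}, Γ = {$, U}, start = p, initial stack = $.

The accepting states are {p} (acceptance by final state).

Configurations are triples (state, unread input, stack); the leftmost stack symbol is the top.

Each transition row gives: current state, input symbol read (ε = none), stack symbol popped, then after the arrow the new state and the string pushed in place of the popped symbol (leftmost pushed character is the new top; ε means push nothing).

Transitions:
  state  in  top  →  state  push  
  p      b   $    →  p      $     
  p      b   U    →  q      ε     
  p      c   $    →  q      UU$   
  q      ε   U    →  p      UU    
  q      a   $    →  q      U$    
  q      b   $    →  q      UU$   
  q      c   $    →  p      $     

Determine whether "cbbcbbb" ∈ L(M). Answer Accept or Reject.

Reject

(p, cbbcbbb, $)
  read c, top $: go to q, push UU$ → (q, bbcbbb, UU$)
  ε-move, top U: go to p, push UU → (p, bbcbbb, UUU$)
  read b, top U: go to q, push ε → (q, bcbbb, UU$)
  ε-move, top U: go to p, push UU → (p, bcbbb, UUU$)
  read b, top U: go to q, push ε → (q, cbbb, UU$)
  ε-move, top U: go to p, push UU → (p, cbbb, UUU$)
No transition applies at (p, cbbb, UUU$); input not fully consumed.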